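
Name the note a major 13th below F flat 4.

Counting six letter names plus an octave down from F lands on A.
A major thirteenth spans 21 semitones, so from Fb4 the target pitch is Abb2.

A double-flat 2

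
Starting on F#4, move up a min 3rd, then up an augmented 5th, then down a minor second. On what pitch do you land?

D##5

Up a minor third from F#4: A4 (3 semitones up).
An augmented fifth up from A4 is E#5.
E#5 down a minor second → D##5 (1 semitone).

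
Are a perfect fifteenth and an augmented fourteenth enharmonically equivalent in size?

A perfect fifteenth = 24 semitones = an augmented fourteenth; enharmonically equal.

Yes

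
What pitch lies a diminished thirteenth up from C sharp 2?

A flat 3

The thirteenth's letter: C up six letter names plus an octave → A.
Moving 19 semitones up from C#2 (the size of a diminished thirteenth) reaches Ab3.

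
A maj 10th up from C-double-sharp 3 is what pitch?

E-double-sharp 4

Counting three letter names plus an octave up from C lands on E.
A major tenth is 16 semitones; 16 semitones up from C##3 gives E##4.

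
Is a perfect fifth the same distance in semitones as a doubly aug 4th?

A perfect fifth spans 7 semitones, and a doubly augmented fourth also spans 7 semitones — they're enharmonic.

Yes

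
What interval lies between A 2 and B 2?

A to B spans two letter names (A-B), so the interval is some kind of second.
A2 to B2 is 2 semitones, matching the major second exactly, so the quality is major.

major second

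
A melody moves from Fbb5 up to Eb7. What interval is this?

F to E spans seven letter names (F-G-A-B-C-D-E), plus an octave — that makes it a fourteenth of some quality.
Fbb5 to Eb7 spans 24 semitones — one semitone wider than the major fourteenth (23) — giving an augmented fourteenth.
(Equivalently, a compound augmented seventh: an augmented seventh plus an octave.)

augmented 14th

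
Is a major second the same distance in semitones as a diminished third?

A major second = 2 semitones = a diminished third; enharmonically equal.

Yes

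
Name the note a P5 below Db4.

The fifth takes the letter from D down to G.
Moving 7 semitones down from Db4 (the size of a perfect fifth) reaches Gb3.

Gb3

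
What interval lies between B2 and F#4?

B to F spans five letter names (B-C-D-E-F), plus an octave — that makes it a twelfth of some quality.
B2 to F#4 is 19 semitones, matching the perfect twelfth exactly, so the quality is perfect.
(Equivalently, a compound perfect fifth: a perfect fifth plus an octave.)

perfect 12th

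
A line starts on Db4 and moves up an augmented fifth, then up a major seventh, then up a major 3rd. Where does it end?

Up an augmented fifth from Db4: A4 (8 semitones up).
Up a major seventh from A4: G#5 (11 semitones up).
A major third up from G#5 is B#5.

B#5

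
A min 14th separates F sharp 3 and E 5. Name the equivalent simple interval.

Each octave removed subtracts seven from the number: 14 − 7 = 7.
Quality carries through unchanged, so the simple form is a minor seventh.

m7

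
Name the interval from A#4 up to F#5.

minor sixth

A to F spans six letter names (A-B-C-D-E-F): a sixth.
A#4 to F#5 is 8 semitones, a half step short of the major sixth (9), so this is minor.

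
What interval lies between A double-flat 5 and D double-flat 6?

A to D spans four letter names (A-B-C-D): a fourth.
Counting semitones, Abb5→Dbb6 is 5, which is the perfect fourth.

perfect fourth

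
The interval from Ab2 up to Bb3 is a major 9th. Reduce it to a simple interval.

Each octave removed subtracts seven from the number: 9 − 7 = 2.
Quality carries through unchanged, so the simple form is a major second.

major second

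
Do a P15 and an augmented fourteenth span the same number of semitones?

Yes

Both span 24 semitones: a perfect fifteenth and an augmented fourteenth are the same chromatic distance.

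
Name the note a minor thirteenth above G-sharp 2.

E 4

Six letters up from G (plus an octave) reaches E.
Moving 20 semitones up from G#2 (the size of a minor thirteenth) reaches E4.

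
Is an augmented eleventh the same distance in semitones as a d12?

An augmented eleventh = 18 semitones = a diminished twelfth; enharmonically equal.

Yes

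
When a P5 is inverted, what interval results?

P4

Inverted interval numbers add to nine, so a fifth pairs with a fourth (5 + 4 = 9).
And perfect stays perfect under inversion, so we get a perfect fourth.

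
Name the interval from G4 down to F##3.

diminished ninth

Descending from G4 to F##3 is the same interval as ascending F##3 to G4.
F to G spans two letter names (F-G), plus an octave: a ninth.
F##3 to G4 spans 12 semitones — two semitones narrower than the major ninth (14) — giving a diminished ninth.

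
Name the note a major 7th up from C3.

Counting seven letter names up from C lands on B.
A major seventh spans 11 semitones, so from C3 the target pitch is B3.

B3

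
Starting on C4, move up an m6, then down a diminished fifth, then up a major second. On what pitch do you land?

C4 up a minor sixth → Ab4 (8 semitones).
Down a diminished fifth from Ab4: D4 (6 semitones down).
A major second up from D4 is E4.

E4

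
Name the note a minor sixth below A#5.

Six letter names down from A: C.
A minor sixth is 8 semitones; 8 semitones down from A#5 gives C##5.

C##5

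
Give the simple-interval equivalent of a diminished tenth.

d3

Take out an octave (7 from the number): 10 − 7 = 3.
Quality carries through unchanged, so the simple form is a diminished third.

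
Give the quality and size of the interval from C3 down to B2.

Descending from C3 to B2 is the same interval as ascending B2 to C3.
B to C spans two letter names (B-C), so the interval is some kind of second.
B2 to C3 is 1 semitone, a half step short of the major second (2), so this is minor.

minor second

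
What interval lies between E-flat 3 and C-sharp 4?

E to C spans six letter names (E-F-G-A-B-C) — that makes it a sixth of some quality.
The major sixth is 9 semitones; here we have 10, one semitone wider: augmented.

augmented sixth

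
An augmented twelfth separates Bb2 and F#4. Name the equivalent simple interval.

augmented 5th

Take out an octave (7 from the number): 12 − 7 = 5.
So an augmented twelfth is an octave plus an augmented fifth. The quality is unchanged.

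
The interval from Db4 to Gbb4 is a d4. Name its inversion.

augmented 5th

Inverted interval numbers add to nine, so a fourth pairs with a fifth (4 + 5 = 9).
And diminished becomes augmented under inversion, so we get an augmented fifth.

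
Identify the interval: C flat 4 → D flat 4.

major second

C to D spans two letter names (C-D): a second.
The major second spans 2 semitones, and Cb4 to Db4 is exactly 2 semitones — so this is a major second.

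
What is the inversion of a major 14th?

minor 2nd

First reduce the compound major fourteenth to its simple form, a major seventh.
The rule of nine gives the new number: 9 − 7 = 2, so a seventh becomes a second.
The quality also flips — major becomes minor — giving a minor second.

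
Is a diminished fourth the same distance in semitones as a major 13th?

No

4 semitones (diminished fourth) vs 21 semitones (major thirteenth): not equal.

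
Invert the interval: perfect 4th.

perfect 5th

The rule of nine gives the new number: 9 − 4 = 5, so a fourth becomes a fifth.
And perfect stays perfect under inversion, so we get a perfect fifth.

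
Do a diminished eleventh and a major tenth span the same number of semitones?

Yes

Both span 16 semitones: a diminished eleventh and a major tenth are the same chromatic distance.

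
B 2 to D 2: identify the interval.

M6

Descending from B2 to D2 is the same interval as ascending D2 to B2.
D to B spans six letter names (D-E-F-G-A-B): a sixth.
D2 to B2 is 9 semitones, matching the major sixth exactly, so the quality is major.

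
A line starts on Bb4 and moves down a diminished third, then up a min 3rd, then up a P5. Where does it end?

F#5

Down a diminished third from Bb4: G#4 (2 semitones down).
Up a minor third from G#4: B4 (3 semitones up).
Up a perfect fifth from B4: F#5 (7 semitones up).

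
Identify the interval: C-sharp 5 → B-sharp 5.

major seventh

C to B spans seven letter names (C-D-E-F-G-A-B), so the interval is some kind of seventh.
The major seventh spans 11 semitones, and C#5 to B#5 is exactly 11 semitones — so this is a major seventh.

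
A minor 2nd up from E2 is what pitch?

F2

Two letter names up from E: F.
Moving 1 semitone up from E2 (the size of a minor second) reaches F2.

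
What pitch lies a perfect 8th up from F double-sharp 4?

An octave keeps the letter name F, an octave up from F.
A perfect octave spans 12 semitones, so from F##4 the target pitch is F##5.

F double-sharp 5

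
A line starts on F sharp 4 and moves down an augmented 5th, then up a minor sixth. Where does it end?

G flat 4

F#4 down an augmented fifth → Bb3 (8 semitones).
Up a minor sixth from Bb3: Gb4 (8 semitones up).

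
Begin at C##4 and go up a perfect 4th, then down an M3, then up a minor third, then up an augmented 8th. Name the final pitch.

Up a perfect fourth from C##4: F##4 (5 semitones up).
Down a major third from F##4: D#4 (4 semitones down).
Up a minor third from D#4: F#4 (3 semitones up).
An augmented octave up from F#4 is F##5.

F##5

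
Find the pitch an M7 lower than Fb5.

Gbb4

The seventh takes the letter from F down to G.
A major seventh is 11 semitones; 11 semitones down from Fb5 gives Gbb4.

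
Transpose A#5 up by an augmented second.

B##5

The second takes the letter from A up to B.
An augmented second spans 3 semitones, so from A#5 the target pitch is B##5.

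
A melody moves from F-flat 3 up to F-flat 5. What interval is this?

perfect fifteenth

F to F is the same letter name, plus 2 octaves — that makes it a fifteenth of some quality.
The perfect fifteenth spans 24 semitones, and Fb3 to Fb5 is exactly 24 semitones — so this is a perfect fifteenth.
(Equivalently, a compound perfect octave: a perfect octave plus an octave.)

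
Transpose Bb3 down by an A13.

Dbb2

Six letters down from B (plus an octave) reaches D.
Moving 22 semitones down from Bb3 (the size of an augmented thirteenth) reaches Dbb2.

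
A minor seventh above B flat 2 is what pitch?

Seven letter names up from B: A.
A minor seventh spans 10 semitones, so from Bb2 the target pitch is Ab3.

A flat 3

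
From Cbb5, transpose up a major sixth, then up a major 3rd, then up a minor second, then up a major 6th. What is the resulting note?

Up a major sixth from Cbb5: Abb5 (9 semitones up).
Up a major third from Abb5: Cb6 (4 semitones up).
A minor second up from Cb6 is Dbb6.
Dbb6 up a major sixth → Bbb6 (9 semitones).

Bbb6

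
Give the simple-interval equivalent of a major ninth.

major 2nd

Take out an octave (7 from the number): 9 − 7 = 2.
Quality carries through unchanged, so the simple form is a major second.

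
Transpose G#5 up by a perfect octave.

For an octave the letter name doesn't change: still G, an octave up.
A perfect octave is 12 semitones; 12 semitones up from G#5 gives G#6.

G#6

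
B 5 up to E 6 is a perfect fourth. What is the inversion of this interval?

Interval numbers invert to sum to nine: 4 + 5 = 9, so a fourth inverts to a fifth.
And perfect stays perfect under inversion, so we get a perfect fifth.

perfect 5th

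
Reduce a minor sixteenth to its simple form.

Take out 2 octaves (14 from the number): 16 − 14 = 2.
That makes a minor sixteenth a compound minor second — 2 octaves plus a minor second.

minor 2nd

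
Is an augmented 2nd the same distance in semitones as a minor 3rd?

Yes

An augmented second spans 3 semitones, and a minor third also spans 3 semitones — they're enharmonic.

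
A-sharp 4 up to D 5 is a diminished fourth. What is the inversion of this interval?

Inverted interval numbers add to nine, so a fourth pairs with a fifth (4 + 5 = 9).
And diminished becomes augmented under inversion, so we get an augmented fifth.

augmented fifth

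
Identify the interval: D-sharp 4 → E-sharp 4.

major 2nd

D to E spans two letter names (D-E): a second.
The major second spans 2 semitones, and D#4 to E#4 is exactly 2 semitones — so this is a major second.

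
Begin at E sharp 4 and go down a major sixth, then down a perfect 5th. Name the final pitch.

A major sixth down from E#4 is G#3.
G#3 down a perfect fifth → C#3 (7 semitones).

C sharp 3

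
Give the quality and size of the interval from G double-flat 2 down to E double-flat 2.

Descending from Gbb2 to Ebb2 is the same interval as ascending Ebb2 to Gbb2.
E to G spans three letter names (E-F-G), so the interval is some kind of third.
A major third would be 4 semitones, but Ebb2 to Gbb2 is 3 — one semitone narrower, making it a minor third.

minor 3rd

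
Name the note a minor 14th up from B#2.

A#4

Seven letters up from B (plus an octave) reaches A.
Moving 22 semitones up from B#2 (the size of a minor fourteenth) reaches A#4.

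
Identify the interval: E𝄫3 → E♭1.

d15

Descending from Ebb3 to Eb1 is the same interval as ascending Eb1 to Ebb3.
E to E is the same letter name, plus 2 octaves: a fifteenth.
A perfect fifteenth would be 24 semitones; Eb1 to Ebb3 is 23, one semitone narrower, so the interval is diminished.
(Equivalently, a compound diminished octave: a diminished octave plus an octave.)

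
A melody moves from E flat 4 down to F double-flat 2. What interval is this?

Descending from Eb4 to Fbb2 is the same interval as ascending Fbb2 to Eb4.
F to E spans seven letter names (F-G-A-B-C-D-E), plus an octave — that makes it a fourteenth of some quality.
Fbb2 to Eb4 spans 24 semitones — one semitone wider than the major fourteenth (23) — giving an augmented fourteenth.
(Equivalently, a compound augmented seventh: an augmented seventh plus an octave.)

augmented 14th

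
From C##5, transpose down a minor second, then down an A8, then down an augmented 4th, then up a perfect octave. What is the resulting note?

Down a minor second from C##5: B##4 (1 semitone down).
An augmented octave down from B##4 is B#3.
An augmented fourth down from B#3 is F#3.
F#3 up a perfect octave → F#4 (12 semitones).

F#4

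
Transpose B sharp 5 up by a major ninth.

C double-sharp 7

The ninth's letter: B up two letter names plus an octave → C.
A major ninth spans 14 semitones, so from B#5 the target pitch is C##7.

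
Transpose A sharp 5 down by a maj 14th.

B 3

The fourteenth's letter: A down seven letter names plus an octave → B.
Moving 23 semitones down from A#5 (the size of a major fourteenth) reaches B3.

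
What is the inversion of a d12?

augmented 4th

First reduce the compound diminished twelfth to its simple form, a diminished fifth.
Interval numbers invert to sum to nine: 5 + 4 = 9, so a fifth inverts to a fourth.
And diminished becomes augmented under inversion, so we get an augmented fourth.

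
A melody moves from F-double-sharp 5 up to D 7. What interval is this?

F to D spans six letter names (F-G-A-B-C-D), plus an octave — that makes it a thirteenth of some quality.
A major thirteenth would be 21 semitones; F##5 to D7 is 19, two semitones narrower, so the interval is diminished.
(Equivalently, a compound diminished sixth: a diminished sixth plus an octave.)

diminished thirteenth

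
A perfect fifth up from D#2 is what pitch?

Counting five letter names up from D lands on A.
A perfect fifth is 7 semitones; 7 semitones up from D#2 gives A#2.

A#2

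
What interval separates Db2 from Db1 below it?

Descending from Db2 to Db1 is the same interval as ascending Db1 to Db2.
D to D is the same letter name, plus an octave — that makes it an octave of some quality.
The perfect octave spans 12 semitones, and Db1 to Db2 is exactly 12 semitones — so this is a perfect octave.

perfect octave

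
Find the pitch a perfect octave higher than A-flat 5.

A-flat 6

The letter stays A (same as the start), shifted an octave up.
Moving 12 semitones up from Ab5 (the size of a perfect octave) reaches Ab6.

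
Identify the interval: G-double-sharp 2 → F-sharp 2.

Descending from G##2 to F#2 is the same interval as ascending F#2 to G##2.
F to G spans two letter names (F-G): a second.
F#2 to G##2 spans 3 semitones — one semitone wider than the major second (2) — giving an augmented second.

augmented second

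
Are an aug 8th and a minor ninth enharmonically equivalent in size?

Yes

An augmented octave spans 13 semitones, and a minor ninth also spans 13 semitones — they're enharmonic.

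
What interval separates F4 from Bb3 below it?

Descending from F4 to Bb3 is the same interval as ascending Bb3 to F4.
B to F spans five letter names (B-C-D-E-F), so the interval is some kind of fifth.
Bb3 to F4 is 7 semitones, matching the perfect fifth exactly, so the quality is perfect.

perfect fifth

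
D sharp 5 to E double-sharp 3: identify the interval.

diminished fourteenth

Descending from D#5 to E##3 is the same interval as ascending E##3 to D#5.
E to D spans seven letter names (E-F-G-A-B-C-D), plus an octave: a fourteenth.
E##3 to D#5 spans 21 semitones — two semitones narrower than the major fourteenth (23) — giving a diminished fourteenth.
(Equivalently, a compound diminished seventh: a diminished seventh plus an octave.)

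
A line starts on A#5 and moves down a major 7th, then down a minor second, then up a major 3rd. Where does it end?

A major seventh down from A#5 is B4.
B4 down a minor second → A#4 (1 semitone).
A major third up from A#4 is C##5.

C##5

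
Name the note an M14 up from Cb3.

The fourteenth's letter: C up seven letter names plus an octave → B.
A major fourteenth spans 23 semitones, so from Cb3 the target pitch is Bb4.

Bb4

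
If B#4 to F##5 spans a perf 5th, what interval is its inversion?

perfect fourth

Inverted interval numbers add to nine, so a fifth pairs with a fourth (5 + 4 = 9).
Quality inverts too: perfect stays perfect. That makes the inversion a perfect fourth.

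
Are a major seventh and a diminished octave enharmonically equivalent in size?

Yes

Both span 11 semitones: a major seventh and a diminished octave are the same chromatic distance.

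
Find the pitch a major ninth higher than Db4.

The ninth's letter: D up two letter names plus an octave → E.
A major ninth spans 14 semitones, so from Db4 the target pitch is Eb5.

Eb5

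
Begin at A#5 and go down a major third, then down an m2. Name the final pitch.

A#5 down a major third → F#5 (4 semitones).
A minor second down from F#5 is E#5.

E#5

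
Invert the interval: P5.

The rule of nine gives the new number: 9 − 5 = 4, so a fifth becomes a fourth.
The quality also flips — perfect stays perfect — giving a perfect fourth.

perfect 4th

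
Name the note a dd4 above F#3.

Bbb3

Four letter names up from F: B.
Moving 3 semitones up from F#3 (the size of a doubly diminished fourth) reaches Bbb3.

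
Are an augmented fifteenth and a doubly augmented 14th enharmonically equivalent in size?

Yes

Both span 25 semitones: an augmented fifteenth and a doubly augmented fourteenth are the same chromatic distance.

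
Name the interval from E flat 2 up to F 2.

E to F spans two letter names (E-F) — that makes it a second of some quality.
Counting semitones, Eb2→F2 is 2, which is the major second.

major 2nd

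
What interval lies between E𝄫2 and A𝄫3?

E to A spans four letter names (E-F-G-A), plus an octave, so the interval is some kind of eleventh.
Ebb2 to Abb3 is 17 semitones, matching the perfect eleventh exactly, so the quality is perfect.
(Equivalently, a compound perfect fourth: a perfect fourth plus an octave.)

perfect eleventh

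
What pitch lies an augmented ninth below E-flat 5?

The ninth's letter: E down two letter names plus an octave → D.
Moving 15 semitones down from Eb5 (the size of an augmented ninth) reaches Dbb4.

D-double-flat 4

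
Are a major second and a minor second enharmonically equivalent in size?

A major second is 2 semitones but a minor second is 1 semitone — different sizes.

No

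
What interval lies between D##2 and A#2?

D to A spans five letter names (D-E-F-G-A): a fifth.
The perfect fifth is 7 semitones; here we have 6, one semitone narrower: diminished.

diminished fifth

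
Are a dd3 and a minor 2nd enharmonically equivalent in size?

Yes

Both span 1 semitone: a doubly diminished third and a minor second are the same chromatic distance.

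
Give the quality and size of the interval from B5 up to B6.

B to B is the same letter name, plus an octave — that makes it an octave of some quality.
B5 to B6 is 12 semitones, matching the perfect octave exactly, so the quality is perfect.

perfect 8th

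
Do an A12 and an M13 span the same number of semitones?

An augmented twelfth spans 20 semitones; a major thirteenth spans 21 semitones. They differ by 1.

No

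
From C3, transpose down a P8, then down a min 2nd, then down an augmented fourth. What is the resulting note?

F1

C3 down a perfect octave → C2 (12 semitones).
C2 down a minor second → B1 (1 semitone).
An augmented fourth down from B1 is F1.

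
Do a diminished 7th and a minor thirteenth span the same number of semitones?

9 semitones (diminished seventh) vs 20 semitones (minor thirteenth): not equal.

No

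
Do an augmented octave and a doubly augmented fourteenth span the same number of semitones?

No

An augmented octave spans 13 semitones; a doubly augmented fourteenth spans 25 semitones. They differ by 12.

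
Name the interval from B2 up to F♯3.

B to F spans five letter names (B-C-D-E-F): a fifth.
Counting semitones, B2→F#3 is 7, which is the perfect fifth.

P5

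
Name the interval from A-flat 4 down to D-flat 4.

perfect 5th

Descending from Ab4 to Db4 is the same interval as ascending Db4 to Ab4.
D to A spans five letter names (D-E-F-G-A): a fifth.
Db4 to Ab4 is 7 semitones, matching the perfect fifth exactly, so the quality is perfect.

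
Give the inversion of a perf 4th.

perfect 5th

Interval numbers invert to sum to nine: 4 + 5 = 9, so a fourth inverts to a fifth.
And perfect stays perfect under inversion, so we get a perfect fifth.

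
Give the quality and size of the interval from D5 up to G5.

D to G spans four letter names (D-E-F-G): a fourth.
D5 to G5 is 5 semitones, matching the perfect fourth exactly, so the quality is perfect.

perfect fourth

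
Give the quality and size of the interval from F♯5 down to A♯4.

Descending from F#5 to A#4 is the same interval as ascending A#4 to F#5.
A to F spans six letter names (A-B-C-D-E-F) — that makes it a sixth of some quality.
At 8 semitones, A#4→F#5 falls one short of a major sixth: minor.

m6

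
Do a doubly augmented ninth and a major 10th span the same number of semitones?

A doubly augmented ninth = 16 semitones = a major tenth; enharmonically equal.

Yes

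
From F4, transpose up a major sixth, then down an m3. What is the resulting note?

F4 up a major sixth → D5 (9 semitones).
D5 down a minor third → B4 (3 semitones).

B4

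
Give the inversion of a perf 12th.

First reduce the compound perfect twelfth to its simple form, a perfect fifth.
Inverted interval numbers add to nine, so a fifth pairs with a fourth (5 + 4 = 9).
Quality inverts too: perfect stays perfect. That makes the inversion a perfect fourth.

P4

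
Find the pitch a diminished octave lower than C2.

C#1

An octave keeps the letter name C, an octave down from C.
A diminished octave is 11 semitones; 11 semitones down from C2 gives C#1.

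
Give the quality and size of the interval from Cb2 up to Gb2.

perfect fifth

C to G spans five letter names (C-D-E-F-G): a fifth.
Counting semitones, Cb2→Gb2 is 7, which is the perfect fifth.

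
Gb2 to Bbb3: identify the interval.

minor 10th

G to B spans three letter names (G-A-B), plus an octave — that makes it a tenth of some quality.
A major tenth would be 16 semitones, but Gb2 to Bbb3 is 15 — one semitone narrower, making it a minor tenth.
(Equivalently, a compound minor third: a minor third plus an octave.)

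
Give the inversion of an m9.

First reduce the compound minor ninth to its simple form, a minor second.
Interval numbers invert to sum to nine: 2 + 7 = 9, so a second inverts to a seventh.
And minor becomes major under inversion, so we get a major seventh.

M7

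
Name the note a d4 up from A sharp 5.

The fourth takes the letter from A up to D.
A diminished fourth spans 4 semitones, so from A#5 the target pitch is D6.

D 6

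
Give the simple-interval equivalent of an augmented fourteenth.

Subtracting seven from the interval number removes an octave: 14 − 7 = 7.
That makes an augmented fourteenth a compound augmented seventh — an octave plus an augmented seventh.

augmented 7th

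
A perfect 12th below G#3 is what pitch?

Counting five letter names plus an octave down from G lands on C.
A perfect twelfth spans 19 semitones, so from G#3 the target pitch is C#2.

C#2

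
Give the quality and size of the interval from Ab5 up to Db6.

P4

A to D spans four letter names (A-B-C-D): a fourth.
Ab5 to Db6 is 5 semitones, matching the perfect fourth exactly, so the quality is perfect.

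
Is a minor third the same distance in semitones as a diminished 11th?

No

A minor third spans 3 semitones; a diminished eleventh spans 16 semitones. They differ by 13.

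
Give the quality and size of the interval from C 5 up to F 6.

perfect 11th

C to F spans four letter names (C-D-E-F), plus an octave: an eleventh.
C5 to F6 is 17 semitones, matching the perfect eleventh exactly, so the quality is perfect.
(Equivalently, a compound perfect fourth: a perfect fourth plus an octave.)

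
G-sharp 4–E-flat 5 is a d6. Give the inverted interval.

Interval numbers invert to sum to nine: 6 + 3 = 9, so a sixth inverts to a third.
Quality inverts too: diminished becomes augmented. That makes the inversion an augmented third.

augmented third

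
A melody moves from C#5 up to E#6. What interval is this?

C to E spans three letter names (C-D-E), plus an octave: a tenth.
Counting semitones, C#5→E#6 is 16, which is the major tenth.
(Equivalently, a compound major third: a major third plus an octave.)

M10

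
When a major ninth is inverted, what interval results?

m7

First reduce the compound major ninth to its simple form, a major second.
Inverted interval numbers add to nine, so a second pairs with a seventh (2 + 7 = 9).
And major becomes minor under inversion, so we get a minor seventh.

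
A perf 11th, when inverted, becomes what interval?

First reduce the compound perfect eleventh to its simple form, a perfect fourth.
The rule of nine gives the new number: 9 − 4 = 5, so a fourth becomes a fifth.
The quality also flips — perfect stays perfect — giving a perfect fifth.

perfect 5th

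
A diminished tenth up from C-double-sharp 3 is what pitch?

The tenth's letter: C up three letter names plus an octave → E.
A diminished tenth spans 14 semitones, so from C##3 the target pitch is E4.

E 4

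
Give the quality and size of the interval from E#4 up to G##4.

E to G spans three letter names (E-F-G) — that makes it a third of some quality.
E#4 to G##4 is 4 semitones, matching the major third exactly, so the quality is major.

major third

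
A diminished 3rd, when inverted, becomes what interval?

augmented 6th

Inverted interval numbers add to nine, so a third pairs with a sixth (3 + 6 = 9).
Quality inverts too: diminished becomes augmented. That makes the inversion an augmented sixth.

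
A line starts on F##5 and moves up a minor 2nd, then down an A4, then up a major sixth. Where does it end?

B5

A minor second up from F##5 is G#5.
G#5 down an augmented fourth → D5 (6 semitones).
D5 up a major sixth → B5 (9 semitones).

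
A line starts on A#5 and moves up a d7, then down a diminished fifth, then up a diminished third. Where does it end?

Eb6

Up a diminished seventh from A#5: G6 (9 semitones up).
Down a diminished fifth from G6: C#6 (6 semitones down).
C#6 up a diminished third → Eb6 (2 semitones).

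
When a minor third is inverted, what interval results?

Inverted interval numbers add to nine, so a third pairs with a sixth (3 + 6 = 9).
Quality inverts too: minor becomes major. That makes the inversion a major sixth.

M6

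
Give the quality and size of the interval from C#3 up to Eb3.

diminished third

C to E spans three letter names (C-D-E) — that makes it a third of some quality.
C#3 to Eb3 spans 2 semitones — two semitones narrower than the major third (4) — giving a diminished third.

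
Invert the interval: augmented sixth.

diminished third

Inverted interval numbers add to nine, so a sixth pairs with a third (6 + 3 = 9).
The quality also flips — augmented becomes diminished — giving a diminished third.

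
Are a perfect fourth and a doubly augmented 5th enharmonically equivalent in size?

5 semitones (perfect fourth) vs 9 semitones (doubly augmented fifth): not equal.

No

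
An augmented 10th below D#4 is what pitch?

Bb2

Three letters down from D (plus an octave) reaches B.
An augmented tenth is 17 semitones; 17 semitones down from D#4 gives Bb2.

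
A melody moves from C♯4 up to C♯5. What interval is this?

perfect octave

C to C is the same letter name, plus an octave, so the interval is some kind of octave.
The perfect octave spans 12 semitones, and C#4 to C#5 is exactly 12 semitones — so this is a perfect octave.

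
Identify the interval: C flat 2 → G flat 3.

C to G spans five letter names (C-D-E-F-G), plus an octave, so the interval is some kind of twelfth.
Cb2 to Gb3 is 19 semitones, matching the perfect twelfth exactly, so the quality is perfect.
(Equivalently, a compound perfect fifth: a perfect fifth plus an octave.)

perfect twelfth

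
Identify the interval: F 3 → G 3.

F to G spans two letter names (F-G) — that makes it a second of some quality.
The major second spans 2 semitones, and F3 to G3 is exactly 2 semitones — so this is a major second.

major second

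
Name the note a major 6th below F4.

The sixth takes the letter from F down to A.
A major sixth spans 9 semitones, so from F4 the target pitch is Ab3.

Ab3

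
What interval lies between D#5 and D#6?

D to D is the same letter name, plus an octave: an octave.
Counting semitones, D#5→D#6 is 12, which is the perfect octave.

P8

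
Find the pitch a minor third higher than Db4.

Fb4

The third takes the letter from D up to F.
Moving 3 semitones up from Db4 (the size of a minor third) reaches Fb4.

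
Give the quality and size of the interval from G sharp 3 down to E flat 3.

Descending from G#3 to Eb3 is the same interval as ascending Eb3 to G#3.
E to G spans three letter names (E-F-G): a third.
Eb3 to G#3 spans 5 semitones — one semitone wider than the major third (4) — giving an augmented third.

augmented third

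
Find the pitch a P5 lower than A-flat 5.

D-flat 5

Counting five letter names down from A lands on D.
A perfect fifth spans 7 semitones, so from Ab5 the target pitch is Db5.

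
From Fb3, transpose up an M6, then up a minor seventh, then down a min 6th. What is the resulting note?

Eb4

Up a major sixth from Fb3: Db4 (9 semitones up).
Db4 up a minor seventh → Cb5 (10 semitones).
Down a minor sixth from Cb5: Eb4 (8 semitones down).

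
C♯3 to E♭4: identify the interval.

diminished 10th

C to E spans three letter names (C-D-E), plus an octave — that makes it a tenth of some quality.
C#3 to Eb4 spans 14 semitones — two semitones narrower than the major tenth (16) — giving a diminished tenth.
(Equivalently, a compound diminished third: a diminished third plus an octave.)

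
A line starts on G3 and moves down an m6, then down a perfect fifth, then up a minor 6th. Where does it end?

A minor sixth down from G3 is B2.
A perfect fifth down from B2 is E2.
A minor sixth up from E2 is C3.

C3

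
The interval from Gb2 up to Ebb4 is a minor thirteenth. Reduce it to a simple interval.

minor sixth

Each octave removed subtracts seven from the number: 13 − 7 = 6.
That makes a minor thirteenth a compound minor sixth — an octave plus a minor sixth.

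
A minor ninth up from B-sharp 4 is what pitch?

Two letters up from B (plus an octave) reaches C.
A minor ninth spans 13 semitones, so from B#4 the target pitch is C#6.

C-sharp 6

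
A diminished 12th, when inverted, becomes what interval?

augmented fourth

First reduce the compound diminished twelfth to its simple form, a diminished fifth.
Inverted interval numbers add to nine, so a fifth pairs with a fourth (5 + 4 = 9).
The quality also flips — diminished becomes augmented — giving an augmented fourth.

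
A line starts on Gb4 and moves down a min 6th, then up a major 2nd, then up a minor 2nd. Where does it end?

Db4

Down a minor sixth from Gb4: Bb3 (8 semitones down).
A major second up from Bb3 is C4.
Up a minor second from C4: Db4 (1 semitone up).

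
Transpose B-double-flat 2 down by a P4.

F-flat 2

Four letter names down from B: F.
Moving 5 semitones down from Bbb2 (the size of a perfect fourth) reaches Fb2.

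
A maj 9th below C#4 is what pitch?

Counting two letter names plus an octave down from C lands on B.
A major ninth spans 14 semitones, so from C#4 the target pitch is B2.

B2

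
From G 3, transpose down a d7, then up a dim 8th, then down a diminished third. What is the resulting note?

G3 down a diminished seventh → A#2 (9 semitones).
A diminished octave up from A#2 is A3.
Down a diminished third from A3: F##3 (2 semitones down).

F double-sharp 3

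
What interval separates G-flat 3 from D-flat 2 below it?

perfect eleventh

Descending from Gb3 to Db2 is the same interval as ascending Db2 to Gb3.
D to G spans four letter names (D-E-F-G), plus an octave — that makes it an eleventh of some quality.
The perfect eleventh spans 17 semitones, and Db2 to Gb3 is exactly 17 semitones — so this is a perfect eleventh.
(Equivalently, a compound perfect fourth: a perfect fourth plus an octave.)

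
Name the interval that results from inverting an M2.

minor seventh

The rule of nine gives the new number: 9 − 2 = 7, so a second becomes a seventh.
Quality inverts too: major becomes minor. That makes the inversion a minor seventh.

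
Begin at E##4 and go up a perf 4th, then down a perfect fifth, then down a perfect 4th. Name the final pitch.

A perfect fourth up from E##4 is A##4.
A perfect fifth down from A##4 is D##4.
Down a perfect fourth from D##4: A##3 (5 semitones down).

A##3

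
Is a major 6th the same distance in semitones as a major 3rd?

No

A major sixth is 9 semitones but a major third is 4 semitones — different sizes.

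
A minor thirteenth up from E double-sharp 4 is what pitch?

C double-sharp 6

Counting six letter names plus an octave up from E lands on C.
A minor thirteenth spans 20 semitones, so from E##4 the target pitch is C##6.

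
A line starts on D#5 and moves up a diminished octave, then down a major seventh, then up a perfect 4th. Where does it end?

Ab5

D#5 up a diminished octave → D6 (11 semitones).
D6 down a major seventh → Eb5 (11 semitones).
Eb5 up a perfect fourth → Ab5 (5 semitones).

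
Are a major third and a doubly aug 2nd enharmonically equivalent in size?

Both span 4 semitones: a major third and a doubly augmented second are the same chromatic distance.

Yes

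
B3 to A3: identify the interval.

Descending from B3 to A3 is the same interval as ascending A3 to B3.
A to B spans two letter names (A-B): a second.
The major second spans 2 semitones, and A3 to B3 is exactly 2 semitones — so this is a major second.

major second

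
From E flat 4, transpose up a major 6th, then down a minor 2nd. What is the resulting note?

B 4

Eb4 up a major sixth → C5 (9 semitones).
A minor second down from C5 is B4.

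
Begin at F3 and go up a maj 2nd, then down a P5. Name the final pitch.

C3

F3 up a major second → G3 (2 semitones).
G3 down a perfect fifth → C3 (7 semitones).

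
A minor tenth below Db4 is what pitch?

Bb2

Three letters down from D (plus an octave) reaches B.
A minor tenth is 15 semitones; 15 semitones down from Db4 gives Bb2.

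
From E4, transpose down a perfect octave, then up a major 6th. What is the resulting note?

C#4

E4 down a perfect octave → E3 (12 semitones).
A major sixth up from E3 is C#4.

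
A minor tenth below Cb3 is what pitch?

Three letters down from C (plus an octave) reaches A.
Moving 15 semitones down from Cb3 (the size of a minor tenth) reaches Ab1.

Ab1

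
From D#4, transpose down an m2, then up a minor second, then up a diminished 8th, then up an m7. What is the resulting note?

C6

D#4 down a minor second → C##4 (1 semitone).
A minor second up from C##4 is D#4.
Up a diminished octave from D#4: D5 (11 semitones up).
Up a minor seventh from D5: C6 (10 semitones up).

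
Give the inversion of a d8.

A1

Interval numbers invert to sum to nine: 8 + 1 = 9, so an octave inverts to a unison.
The quality also flips — diminished becomes augmented — giving an augmented unison.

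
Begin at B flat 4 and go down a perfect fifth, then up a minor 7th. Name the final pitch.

A perfect fifth down from Bb4 is Eb4.
Eb4 up a minor seventh → Db5 (10 semitones).

D flat 5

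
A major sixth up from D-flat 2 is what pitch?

B-flat 2

Six letter names up from D: B.
A major sixth is 9 semitones; 9 semitones up from Db2 gives Bb2.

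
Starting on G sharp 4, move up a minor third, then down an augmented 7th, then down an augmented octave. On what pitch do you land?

Up a minor third from G#4: B4 (3 semitones up).
B4 down an augmented seventh → Cb4 (12 semitones).
An augmented octave down from Cb4 is Cbb3.

C double-flat 3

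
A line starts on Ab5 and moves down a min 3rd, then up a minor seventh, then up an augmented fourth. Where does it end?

A minor third down from Ab5 is F5.
Up a minor seventh from F5: Eb6 (10 semitones up).
Eb6 up an augmented fourth → A6 (6 semitones).

A6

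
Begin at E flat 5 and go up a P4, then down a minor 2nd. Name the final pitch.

Up a perfect fourth from Eb5: Ab5 (5 semitones up).
A minor second down from Ab5 is G5.

G 5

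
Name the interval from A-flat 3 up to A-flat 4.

A to A is the same letter name, plus an octave — that makes it an octave of some quality.
Counting semitones, Ab3→Ab4 is 12, which is the perfect octave.

P8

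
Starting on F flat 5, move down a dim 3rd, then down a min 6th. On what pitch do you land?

Down a diminished third from Fb5: D5 (2 semitones down).
A minor sixth down from D5 is F#4.

F sharp 4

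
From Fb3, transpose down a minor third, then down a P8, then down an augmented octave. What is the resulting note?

Fb3 down a minor third → Db3 (3 semitones).
Down a perfect octave from Db3: Db2 (12 semitones down).
An augmented octave down from Db2 is Dbb1.

Dbb1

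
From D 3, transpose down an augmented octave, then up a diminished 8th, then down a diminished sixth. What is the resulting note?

F 2

D3 down an augmented octave → Db2 (13 semitones).
A diminished octave up from Db2 is Dbb3.
Dbb3 down a diminished sixth → F2 (7 semitones).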